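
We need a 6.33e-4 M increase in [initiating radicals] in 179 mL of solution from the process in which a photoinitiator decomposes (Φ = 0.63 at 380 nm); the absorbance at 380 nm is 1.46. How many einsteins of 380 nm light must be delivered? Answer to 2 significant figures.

Product: (6.33e-4 M)(0.179 L) = 1.133e-4 mol.
Photons that must be absorbed: 1.133e-4 / 0.63 = 1.798e-4 mol.
Fraction absorbed: 1 − 10^(−1.46) = 0.9653.
Incident photons needed: 1.798e-4 / 0.9653 = 1.863e-4 mol.

1.9e-4 einstein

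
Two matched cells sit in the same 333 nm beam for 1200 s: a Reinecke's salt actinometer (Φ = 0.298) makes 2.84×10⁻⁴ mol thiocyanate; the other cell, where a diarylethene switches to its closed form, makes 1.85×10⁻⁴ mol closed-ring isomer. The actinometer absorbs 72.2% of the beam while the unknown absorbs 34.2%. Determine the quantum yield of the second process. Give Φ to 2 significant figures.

Photons absorbed by the actinometer: 2.84×10⁻⁴ / 0.298 = 9.530×10⁻⁴ mol.
Incident flux: 9.530×10⁻⁴ / 0.722 = 0.001320 einstein.
Absorbed by unknown: 0.342 × 0.001320 = 4.514×10⁻⁴ mol.
Φ(unknown) = 1.85×10⁻⁴ / 4.514×10⁻⁴ = 0.41.

Φ = 0.41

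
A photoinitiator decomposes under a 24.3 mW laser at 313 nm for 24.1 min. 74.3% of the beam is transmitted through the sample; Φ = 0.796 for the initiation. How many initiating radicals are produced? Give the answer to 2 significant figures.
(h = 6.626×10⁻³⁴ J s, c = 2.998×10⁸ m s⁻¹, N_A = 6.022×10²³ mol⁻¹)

1.1×10¹⁹ initiating radicals

Photon energy at 313 nm: hc/λ = (6.626×10⁻³⁴)(2.998×10⁸)/(313×10⁻⁹) = 6.347×10⁻¹⁹ J.
Energy delivered: (24.3 mW)(1446 s) = 35.14 J.
Photons incident: 35.14 / 6.347×10⁻¹⁹ = 5.536×10¹⁹, i.e. 5.536×10¹⁹/6.022×10²³ = 9.193×10⁻⁵ mol.
Fraction absorbed: 1 − 74.3/100 = 0.2570.
Photons absorbed: 0.2570 × 9.193×10⁻⁵ = 2.363×10⁻⁵ mol.
Product: Φ × n_abs = 0.796 × 2.363×10⁻⁵ = 1.881×10⁻⁵ mol.
As a count: 1.881×10⁻⁵ × 6.022×10²³ = 1.1×10¹⁹.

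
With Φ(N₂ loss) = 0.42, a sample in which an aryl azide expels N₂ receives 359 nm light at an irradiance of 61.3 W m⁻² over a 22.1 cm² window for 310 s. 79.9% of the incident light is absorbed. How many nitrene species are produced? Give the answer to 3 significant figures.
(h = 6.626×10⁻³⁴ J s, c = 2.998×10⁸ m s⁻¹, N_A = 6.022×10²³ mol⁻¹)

Photon energy at 359 nm: hc/λ = (6.626×10⁻³⁴)(2.998×10⁸)/(359×10⁻⁹) = 5.533×10⁻¹⁹ J.
Energy delivered: (61.3 W m⁻²)(22.1×10⁻⁴ m²)(310 s) = 42.00 J.
Photons incident: 42.00 / 5.533×10⁻¹⁹ = 7.591×10¹⁹, i.e. 7.591×10¹⁹/6.022×10²³ = 1.261×10⁻⁴ mol.
Photons absorbed: 0.799 × 1.261×10⁻⁴ = 1.008×10⁻⁴ mol.
Product: Φ × n_abs = 0.42 × 1.008×10⁻⁴ = 4.234×10⁻⁵ mol.
As a count: 4.234×10⁻⁵ × 6.022×10²³ = 2.55×10¹⁹.

2.55×10¹⁹ species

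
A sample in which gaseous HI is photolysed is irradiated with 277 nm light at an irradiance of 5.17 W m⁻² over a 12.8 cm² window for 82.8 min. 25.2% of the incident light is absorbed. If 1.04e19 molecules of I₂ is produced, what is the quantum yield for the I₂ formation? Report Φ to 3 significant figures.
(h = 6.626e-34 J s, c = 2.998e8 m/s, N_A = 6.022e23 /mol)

Φ = 0.900

Product: 1.04e19 / 6.022e23 = 1.727e-5 mol.
Photon energy at 277 nm: hc/λ = (6.626e-34)(2.998e8)/(277e-9) = 7.171e-19 J.
Energy delivered: (5.17 W m⁻²)(12.8e-4 m²)(4968 s) = 32.88 J.
Photons incident: 32.88 / 7.171e-19 = 4.585e19, i.e. 4.585e19/6.022e23 = 7.614e-5 mol.
Photons absorbed: 0.252 × 7.614e-5 = 1.919e-5 mol.
Φ = 1.727e-5 mol / 1.919e-5 mol photons = 0.900.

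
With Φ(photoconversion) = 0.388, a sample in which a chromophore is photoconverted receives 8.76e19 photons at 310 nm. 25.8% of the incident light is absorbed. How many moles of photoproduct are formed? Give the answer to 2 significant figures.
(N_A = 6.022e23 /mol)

Moles of photons: 8.76e19 / 6.022e23 = 1.455e-4 mol.
Photons absorbed: 0.258 × 1.455e-4 = 3.754e-5 mol.
Product: Φ × n_abs = 0.388 × 3.754e-5 = 1.457e-5 mol.

1.5e-5 mol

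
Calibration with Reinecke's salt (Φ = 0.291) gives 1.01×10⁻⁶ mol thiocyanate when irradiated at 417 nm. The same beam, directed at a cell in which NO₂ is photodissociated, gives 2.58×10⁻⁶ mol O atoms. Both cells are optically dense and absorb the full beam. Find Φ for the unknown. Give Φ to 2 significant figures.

Photons absorbed by the actinometer: 1.01×10⁻⁶ / 0.291 = 3.471×10⁻⁶ mol.
Φ(unknown) = 2.58×10⁻⁶ / 3.471×10⁻⁶ = 0.74.

Φ = 0.74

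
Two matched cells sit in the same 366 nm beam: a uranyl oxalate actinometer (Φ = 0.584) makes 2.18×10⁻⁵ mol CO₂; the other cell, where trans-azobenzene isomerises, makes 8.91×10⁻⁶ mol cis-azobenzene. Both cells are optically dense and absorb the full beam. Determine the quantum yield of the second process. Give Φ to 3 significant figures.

Φ = 0.239

Photons absorbed by the actinometer: 2.18×10⁻⁵ / 0.584 = 3.733×10⁻⁵ mol.
Φ(unknown) = 8.91×10⁻⁶ / 3.733×10⁻⁵ = 0.239.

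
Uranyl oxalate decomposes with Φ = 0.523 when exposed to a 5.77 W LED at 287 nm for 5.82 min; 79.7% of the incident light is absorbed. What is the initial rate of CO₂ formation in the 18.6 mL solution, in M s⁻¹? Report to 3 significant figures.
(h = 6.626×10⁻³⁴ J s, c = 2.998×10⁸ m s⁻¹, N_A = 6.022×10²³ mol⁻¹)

Photon energy at 287 nm: hc/λ = (6.626×10⁻³⁴)(2.998×10⁸)/(287×10⁻⁹) = 6.922×10⁻¹⁹ J.
Energy delivered: (5.77 W)(349.2 s) = 2015 J.
Photons incident: 2015 / 6.922×10⁻¹⁹ = 2.911×10²¹, i.e. 2.911×10²¹/6.022×10²³ = 0.004834 mol.
Photons absorbed: 0.797 × 0.004834 = 0.003853 mol.
Product formed: 0.523 × 0.003853 = 0.002015 mol.
Rate: 0.002015 mol / (349.2 s × 0.0186 L) = 3.10×10⁻⁴ M s⁻¹.

3.10×10⁻⁴ M s⁻¹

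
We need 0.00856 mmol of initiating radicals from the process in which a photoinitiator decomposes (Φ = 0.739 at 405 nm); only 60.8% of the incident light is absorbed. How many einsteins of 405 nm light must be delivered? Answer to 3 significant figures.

1.91×10⁻⁵ einstein

Product: 0.00856 mmol = 8.56×10⁻⁶ mol.
Photons that must be absorbed: 8.56×10⁻⁶ / 0.739 = 1.158×10⁻⁵ mol.
Incident photons needed: 1.158×10⁻⁵ / 0.608 = 1.905×10⁻⁵ mol.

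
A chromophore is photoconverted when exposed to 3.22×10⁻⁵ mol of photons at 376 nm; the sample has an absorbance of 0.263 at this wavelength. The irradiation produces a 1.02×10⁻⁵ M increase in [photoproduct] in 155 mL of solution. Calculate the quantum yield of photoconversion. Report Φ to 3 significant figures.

Product: (1.02×10⁻⁵ M)(0.155 L) = 1.581×10⁻⁶ mol.
Fraction absorbed: 1 − 10^(−0.263) = 0.4542.
Photons absorbed: 0.4542 × 3.22×10⁻⁵ = 1.463×10⁻⁵ mol.
Φ = 1.581×10⁻⁶ mol / 1.463×10⁻⁵ mol photons = 0.108.

Φ = 0.108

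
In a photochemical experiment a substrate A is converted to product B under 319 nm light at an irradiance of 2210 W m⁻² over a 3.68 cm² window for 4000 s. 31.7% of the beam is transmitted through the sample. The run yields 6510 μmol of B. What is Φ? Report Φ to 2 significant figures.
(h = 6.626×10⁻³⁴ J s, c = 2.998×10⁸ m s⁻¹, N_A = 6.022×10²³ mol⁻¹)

Product: 6510 μmol = 0.00651 mol.
Photon energy at 319 nm: hc/λ = (6.626×10⁻³⁴)(2.998×10⁸)/(319×10⁻⁹) = 6.227×10⁻¹⁹ J.
Energy delivered: (2210 W m⁻²)(3.68×10⁻⁴ m²)(4000 s) = 3253 J.
Photons incident: 3253 / 6.227×10⁻¹⁹ = 5.224×10²¹, i.e. 5.224×10²¹/6.022×10²³ = 0.008675 mol.
Fraction absorbed: 1 − 31.7/100 = 0.6830.
Photons absorbed: 0.6830 × 0.008675 = 0.005925 mol.
Φ = 0.00651 mol / 0.005925 mol photons = 1.1.

Φ = 1.1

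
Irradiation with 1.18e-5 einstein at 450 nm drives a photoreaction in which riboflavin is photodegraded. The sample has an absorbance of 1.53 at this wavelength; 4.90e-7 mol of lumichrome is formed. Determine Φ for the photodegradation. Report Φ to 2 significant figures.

Fraction absorbed: 1 − 10^(−1.53) = 0.9705.
Photons absorbed: 0.9705 × 1.18e-5 = 1.145e-5 mol.
Φ = 4.90e-7 mol / 1.145e-5 mol photons = 0.043.

Φ = 0.043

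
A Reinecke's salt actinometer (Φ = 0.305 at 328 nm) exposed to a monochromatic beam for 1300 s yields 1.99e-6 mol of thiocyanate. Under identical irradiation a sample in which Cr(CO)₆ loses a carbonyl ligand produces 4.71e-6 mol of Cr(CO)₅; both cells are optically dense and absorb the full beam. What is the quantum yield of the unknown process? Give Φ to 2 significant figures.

Φ = 0.72

Photons absorbed by the actinometer: 1.99e-6 / 0.305 = 6.525e-6 mol.
Φ(unknown) = 4.71e-6 / 6.525e-6 = 0.72.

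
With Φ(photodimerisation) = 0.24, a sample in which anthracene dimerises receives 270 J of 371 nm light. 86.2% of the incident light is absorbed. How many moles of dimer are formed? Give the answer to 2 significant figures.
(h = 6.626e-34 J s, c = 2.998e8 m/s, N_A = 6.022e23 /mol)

1.7e-4 mol

Photon energy at 371 nm: hc/λ = (6.626e-34)(2.998e8)/(371e-9) = 5.354e-19 J.
Photons incident: 270 / 5.354e-19 = 5.043e20, i.e. 5.043e20/6.022e23 = 8.374e-4 mol.
Photons absorbed: 0.862 × 8.374e-4 = 7.218e-4 mol.
Product: Φ × n_abs = 0.24 × 7.218e-4 = 1.732e-4 mol.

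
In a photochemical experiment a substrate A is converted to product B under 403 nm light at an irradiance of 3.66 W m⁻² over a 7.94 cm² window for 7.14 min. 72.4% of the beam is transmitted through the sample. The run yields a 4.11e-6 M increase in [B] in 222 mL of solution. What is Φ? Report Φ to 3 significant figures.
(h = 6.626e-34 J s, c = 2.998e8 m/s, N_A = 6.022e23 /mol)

Product: (4.11e-6 M)(0.222 L) = 9.124e-7 mol.
Photon energy at 403 nm: hc/λ = (6.626e-34)(2.998e8)/(403e-9) = 4.929e-19 J.
Energy delivered: (3.66 W m⁻²)(7.94e-4 m²)(428.4 s) = 1.245 J.
Photons incident: 1.245 / 4.929e-19 = 2.526e18, i.e. 2.526e18/6.022e23 = 4.195e-6 mol.
Fraction absorbed: 1 − 72.4/100 = 0.2760.
Photons absorbed: 0.2760 × 4.195e-6 = 1.158e-6 mol.
Φ = 9.124e-7 mol / 1.158e-6 mol photons = 0.788.

Φ = 0.788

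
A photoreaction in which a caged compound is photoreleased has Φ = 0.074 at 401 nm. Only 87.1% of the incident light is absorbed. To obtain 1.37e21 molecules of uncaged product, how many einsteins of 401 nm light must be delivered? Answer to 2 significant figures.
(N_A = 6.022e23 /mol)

0.035 einstein

Product: 1.37e21 / 6.022e23 = 0.002275 mol.
Photons that must be absorbed: 0.002275 / 0.074 = 0.03074 mol.
Incident photons needed: 0.03074 / 0.871 = 0.03529 mol.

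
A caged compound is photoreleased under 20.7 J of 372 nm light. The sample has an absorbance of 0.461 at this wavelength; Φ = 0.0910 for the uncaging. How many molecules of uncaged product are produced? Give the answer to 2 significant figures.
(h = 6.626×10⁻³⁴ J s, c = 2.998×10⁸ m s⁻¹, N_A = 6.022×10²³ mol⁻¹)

2.3×10¹⁸ molecules

Photon energy at 372 nm: hc/λ = (6.626×10⁻³⁴)(2.998×10⁸)/(372×10⁻⁹) = 5.340×10⁻¹⁹ J.
Photons incident: 20.7 / 5.340×10⁻¹⁹ = 3.876×10¹⁹, i.e. 3.876×10¹⁹/6.022×10²³ = 6.436×10⁻⁵ mol.
Fraction absorbed: 1 − 10^(−0.461) = 0.6541.
Photons absorbed: 0.6541 × 6.436×10⁻⁵ = 4.210×10⁻⁵ mol.
Product: Φ × n_abs = 0.0910 × 4.210×10⁻⁵ = 3.831×10⁻⁶ mol.
As a count: 3.831×10⁻⁶ × 6.022×10²³ = 2.3×10¹⁸.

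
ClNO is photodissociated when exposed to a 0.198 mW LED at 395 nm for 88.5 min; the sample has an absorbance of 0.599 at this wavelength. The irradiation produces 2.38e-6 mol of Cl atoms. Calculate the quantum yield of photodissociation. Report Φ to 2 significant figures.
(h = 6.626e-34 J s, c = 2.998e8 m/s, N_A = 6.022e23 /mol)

Photon energy at 395 nm: hc/λ = (6.626e-34)(2.998e8)/(395e-9) = 5.029e-19 J.
Energy delivered: (0.198 mW)(5310 s) = 1.051 J.
Photons incident: 1.051 / 5.029e-19 = 2.090e18, i.e. 2.090e18/6.022e23 = 3.471e-6 mol.
Fraction absorbed: 1 − 10^(−0.599) = 0.7482.
Photons absorbed: 0.7482 × 3.471e-6 = 2.597e-6 mol.
Φ = 2.38e-6 mol / 2.597e-6 mol photons = 0.92.

Φ = 0.92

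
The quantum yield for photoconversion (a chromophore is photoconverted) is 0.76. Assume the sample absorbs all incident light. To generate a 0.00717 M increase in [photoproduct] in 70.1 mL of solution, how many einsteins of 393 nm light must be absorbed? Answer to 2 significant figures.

6.6×10⁻⁴ einstein

Product: (0.00717 M)(0.0701 L) = 5.026×10⁻⁴ mol.
Photons that must be absorbed: 5.026×10⁻⁴ / 0.76 = 6.613×10⁻⁴ mol.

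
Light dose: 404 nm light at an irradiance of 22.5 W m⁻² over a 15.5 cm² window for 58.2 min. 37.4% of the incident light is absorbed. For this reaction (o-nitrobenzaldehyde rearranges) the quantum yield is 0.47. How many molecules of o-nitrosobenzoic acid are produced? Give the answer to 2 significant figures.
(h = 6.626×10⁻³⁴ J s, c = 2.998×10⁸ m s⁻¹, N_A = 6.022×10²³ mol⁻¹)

Photon energy at 404 nm: hc/λ = (6.626×10⁻³⁴)(2.998×10⁸)/(404×10⁻⁹) = 4.917×10⁻¹⁹ J.
Energy delivered: (22.5 W m⁻²)(15.5×10⁻⁴ m²)(3492 s) = 121.8 J.
Photons incident: 121.8 / 4.917×10⁻¹⁹ = 2.477×10²⁰, i.e. 2.477×10²⁰/6.022×10²³ = 4.113×10⁻⁴ mol.
Photons absorbed: 0.374 × 4.113×10⁻⁴ = 1.538×10⁻⁴ mol.
Product: Φ × n_abs = 0.47 × 1.538×10⁻⁴ = 7.229×10⁻⁵ mol.
As a count: 7.229×10⁻⁵ × 6.022×10²³ = 4.4×10¹⁹.

4.4×10¹⁹ molecules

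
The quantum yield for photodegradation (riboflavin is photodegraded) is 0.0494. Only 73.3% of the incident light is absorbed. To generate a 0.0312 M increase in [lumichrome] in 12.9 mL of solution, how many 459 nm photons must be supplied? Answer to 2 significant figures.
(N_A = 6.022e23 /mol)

6.7e21 photons

Product: (0.0312 M)(0.0129 L) = 4.025e-4 mol.
Photons that must be absorbed: 4.025e-4 / 0.0494 = 0.008148 mol.
Incident photons needed: 0.008148 / 0.733 = 0.01112 mol.
Photon count: 0.01112 × 6.022e23 = 6.7e21.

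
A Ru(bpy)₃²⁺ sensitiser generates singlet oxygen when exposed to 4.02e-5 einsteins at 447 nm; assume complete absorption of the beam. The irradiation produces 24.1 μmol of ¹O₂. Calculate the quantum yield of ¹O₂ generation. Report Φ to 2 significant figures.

Φ = 0.60

Product: 24.1 μmol = 2.41e-5 mol.
Φ = 2.41e-5 mol / 4.02e-5 mol photons = 0.60.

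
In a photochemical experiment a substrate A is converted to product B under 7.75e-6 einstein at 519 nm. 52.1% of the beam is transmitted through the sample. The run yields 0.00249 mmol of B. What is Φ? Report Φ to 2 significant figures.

Φ = 0.67

Product: 0.00249 mmol = 2.49e-6 mol.
Fraction absorbed: 1 − 52.1/100 = 0.4790.
Photons absorbed: 0.4790 × 7.75e-6 = 3.712e-6 mol.
Φ = 2.49e-6 mol / 3.712e-6 mol photons = 0.67.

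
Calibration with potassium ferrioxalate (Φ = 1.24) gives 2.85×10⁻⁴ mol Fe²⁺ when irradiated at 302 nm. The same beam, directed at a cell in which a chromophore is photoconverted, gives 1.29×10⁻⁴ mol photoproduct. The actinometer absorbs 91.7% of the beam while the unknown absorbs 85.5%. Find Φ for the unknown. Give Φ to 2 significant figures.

Φ = 0.60

Photons absorbed by the actinometer: 2.85×10⁻⁴ / 1.24 = 2.298×10⁻⁴ mol.
Incident flux: 2.298×10⁻⁴ / 0.917 = 2.506×10⁻⁴ einstein.
Absorbed by unknown: 0.855 × 2.506×10⁻⁴ = 2.143×10⁻⁴ mol.
Φ(unknown) = 1.29×10⁻⁴ / 2.143×10⁻⁴ = 0.60.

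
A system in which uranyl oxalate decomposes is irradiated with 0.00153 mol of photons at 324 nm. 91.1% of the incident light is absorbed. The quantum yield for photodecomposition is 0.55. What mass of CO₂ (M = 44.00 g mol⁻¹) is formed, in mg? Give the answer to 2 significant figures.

34 mg

Photons absorbed: 0.911 × 0.00153 = 0.001394 mol.
Product: Φ × n_abs = 0.55 × 0.001394 = 7.667e-4 mol.
Mass: 7.667e-4 × 44.00 = 0.03373 g = 34 mg.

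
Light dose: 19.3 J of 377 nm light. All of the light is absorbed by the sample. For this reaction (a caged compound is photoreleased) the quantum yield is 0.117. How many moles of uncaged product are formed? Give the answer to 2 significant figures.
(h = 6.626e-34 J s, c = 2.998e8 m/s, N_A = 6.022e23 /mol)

7.1e-6 mol

Photon energy at 377 nm: hc/λ = (6.626e-34)(2.998e8)/(377e-9) = 5.269e-19 J.
Photons incident: 19.3 / 5.269e-19 = 3.663e19, i.e. 3.663e19/6.022e23 = 6.083e-5 mol.
Product: Φ × n_abs = 0.117 × 6.083e-5 = 7.117e-6 mol.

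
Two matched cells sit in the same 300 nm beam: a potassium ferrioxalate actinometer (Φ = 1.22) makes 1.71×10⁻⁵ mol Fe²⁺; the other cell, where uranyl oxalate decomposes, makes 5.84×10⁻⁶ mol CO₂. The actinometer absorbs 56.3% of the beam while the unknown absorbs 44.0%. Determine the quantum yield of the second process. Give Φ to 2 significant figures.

Φ = 0.53

Photons absorbed by the actinometer: 1.71×10⁻⁵ / 1.22 = 1.402×10⁻⁵ mol.
Incident flux: 1.402×10⁻⁵ / 0.563 = 2.490×10⁻⁵ einstein.
Absorbed by unknown: 0.440 × 2.490×10⁻⁵ = 1.096×10⁻⁵ mol.
Φ(unknown) = 5.84×10⁻⁶ / 1.096×10⁻⁵ = 0.53.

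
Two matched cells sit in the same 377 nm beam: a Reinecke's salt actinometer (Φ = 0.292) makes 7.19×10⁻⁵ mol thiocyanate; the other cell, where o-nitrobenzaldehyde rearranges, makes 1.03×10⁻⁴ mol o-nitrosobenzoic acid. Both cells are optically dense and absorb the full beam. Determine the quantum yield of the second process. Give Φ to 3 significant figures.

Φ = 0.418

Photons absorbed by the actinometer: 7.19×10⁻⁵ / 0.292 = 2.462×10⁻⁴ mol.
Φ(unknown) = 1.03×10⁻⁴ / 2.462×10⁻⁴ = 0.418.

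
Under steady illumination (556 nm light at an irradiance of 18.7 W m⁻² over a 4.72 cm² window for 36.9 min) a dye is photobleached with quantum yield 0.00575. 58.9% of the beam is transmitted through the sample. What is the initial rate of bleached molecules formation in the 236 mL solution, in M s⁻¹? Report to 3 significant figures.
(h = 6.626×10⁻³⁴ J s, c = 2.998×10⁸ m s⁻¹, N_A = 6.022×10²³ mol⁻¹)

Photon energy at 556 nm: hc/λ = (6.626×10⁻³⁴)(2.998×10⁸)/(556×10⁻⁹) = 3.573×10⁻¹⁹ J.
Energy delivered: (18.7 W m⁻²)(4.72×10⁻⁴ m²)(2214 s) = 19.54 J.
Photons incident: 19.54 / 3.573×10⁻¹⁹ = 5.469×10¹⁹, i.e. 5.469×10¹⁹/6.022×10²³ = 9.082×10⁻⁵ mol.
Fraction absorbed: 1 − 58.9/100 = 0.4110.
Photons absorbed: 0.4110 × 9.082×10⁻⁵ = 3.733×10⁻⁵ mol.
Product formed: 0.00575 × 3.733×10⁻⁵ = 2.146×10⁻⁷ mol.
Rate: 2.146×10⁻⁷ mol / (2214 s × 0.236 L) = 4.11×10⁻¹⁰ M s⁻¹.

4.11×10⁻¹⁰ M s⁻¹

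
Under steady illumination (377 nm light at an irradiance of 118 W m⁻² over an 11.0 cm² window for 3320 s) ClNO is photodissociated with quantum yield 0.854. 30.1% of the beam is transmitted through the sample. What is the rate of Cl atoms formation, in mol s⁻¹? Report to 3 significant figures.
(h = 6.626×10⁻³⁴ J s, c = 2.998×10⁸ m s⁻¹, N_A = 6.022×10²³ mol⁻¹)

2.44×10⁻⁷ mol s⁻¹

Photon energy at 377 nm: hc/λ = (6.626×10⁻³⁴)(2.998×10⁸)/(377×10⁻⁹) = 5.269×10⁻¹⁹ J.
Energy delivered: (118 W m⁻²)(11.0×10⁻⁴ m²)(3320 s) = 430.9 J.
Photons incident: 430.9 / 5.269×10⁻¹⁹ = 8.178×10²⁰, i.e. 8.178×10²⁰/6.022×10²³ = 0.001358 mol.
Fraction absorbed: 1 − 30.1/100 = 0.6990.
Photons absorbed: 0.6990 × 0.001358 = 9.492×10⁻⁴ mol.
Product formed: 0.854 × 9.492×10⁻⁴ = 8.106×10⁻⁴ mol.
Rate: 8.106×10⁻⁴ / 3320 s = 2.44×10⁻⁷ mol s⁻¹.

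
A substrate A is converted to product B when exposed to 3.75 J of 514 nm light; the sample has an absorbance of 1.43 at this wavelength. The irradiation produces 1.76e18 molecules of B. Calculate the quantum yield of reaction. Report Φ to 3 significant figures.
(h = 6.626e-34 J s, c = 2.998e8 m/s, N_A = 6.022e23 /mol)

Product: 1.76e18 / 6.022e23 = 2.923e-6 mol.
Photon energy at 514 nm: hc/λ = (6.626e-34)(2.998e8)/(514e-9) = 3.865e-19 J.
Photons incident: 3.75 / 3.865e-19 = 9.702e18, i.e. 9.702e18/6.022e23 = 1.611e-5 mol.
Fraction absorbed: 1 − 10^(−1.43) = 0.9628.
Photons absorbed: 0.9628 × 1.611e-5 = 1.551e-5 mol.
Φ = 2.923e-6 mol / 1.551e-5 mol photons = 0.188.

Φ = 0.188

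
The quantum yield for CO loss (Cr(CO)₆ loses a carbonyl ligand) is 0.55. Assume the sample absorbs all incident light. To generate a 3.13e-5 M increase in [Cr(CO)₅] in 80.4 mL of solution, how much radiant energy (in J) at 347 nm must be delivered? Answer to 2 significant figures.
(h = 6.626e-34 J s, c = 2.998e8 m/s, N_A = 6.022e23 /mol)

Product: (3.13e-5 M)(0.0804 L) = 2.517e-6 mol.
Photons that must be absorbed: 2.517e-6 / 0.55 = 4.576e-6 mol.
Photon energy: hc/λ = 5.725e-19 J; per mole, 3.448e5 J mol⁻¹.
Energy required: 4.576e-6 × 3.448e5 = 1.6 J.

1.6 J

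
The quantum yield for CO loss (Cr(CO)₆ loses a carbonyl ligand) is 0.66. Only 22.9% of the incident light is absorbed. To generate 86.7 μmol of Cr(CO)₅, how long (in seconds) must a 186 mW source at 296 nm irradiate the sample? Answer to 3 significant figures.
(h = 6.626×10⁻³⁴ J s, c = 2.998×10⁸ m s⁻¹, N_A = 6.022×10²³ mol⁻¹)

t ≈ 1250 s

Product: 86.7 μmol = 8.67×10⁻⁵ mol.
Photons that must be absorbed: 8.67×10⁻⁵ / 0.66 = 1.314×10⁻⁴ mol.
Incident photons needed: 1.314×10⁻⁴ / 0.229 = 5.738×10⁻⁴ mol.
Photon energy: hc/λ = 6.711×10⁻¹⁹ J; per mole, 4.041×10⁵ J mol⁻¹.
Energy required: 5.738×10⁻⁴ × 4.041×10⁵ = 231.9 J.
Time: 231.9 J / 0.186 W = 1250 s.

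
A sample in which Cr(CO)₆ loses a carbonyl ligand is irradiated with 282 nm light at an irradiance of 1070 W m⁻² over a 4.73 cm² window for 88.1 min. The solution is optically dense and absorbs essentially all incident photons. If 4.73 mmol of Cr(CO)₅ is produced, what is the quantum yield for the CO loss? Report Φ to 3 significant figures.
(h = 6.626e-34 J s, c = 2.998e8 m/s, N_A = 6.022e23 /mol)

Product: 4.73 mmol = 0.00473 mol.
Photon energy at 282 nm: hc/λ = (6.626e-34)(2.998e8)/(282e-9) = 7.044e-19 J.
Energy delivered: (1070 W m⁻²)(4.73e-4 m²)(5286 s) = 2675 J.
Photons incident: 2675 / 7.044e-19 = 3.798e21, i.e. 3.798e21/6.022e23 = 0.006307 mol.
Φ = 0.00473 mol / 0.006307 mol photons = 0.750.

Φ = 0.750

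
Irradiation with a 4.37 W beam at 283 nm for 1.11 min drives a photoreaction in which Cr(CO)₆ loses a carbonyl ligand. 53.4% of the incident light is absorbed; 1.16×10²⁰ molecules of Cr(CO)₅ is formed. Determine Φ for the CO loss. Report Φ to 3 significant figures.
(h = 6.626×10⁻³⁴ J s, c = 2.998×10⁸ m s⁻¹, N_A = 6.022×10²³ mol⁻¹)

Product: 1.16×10²⁰ / 6.022×10²³ = 1.926×10⁻⁴ mol.
Photon energy at 283 nm: hc/λ = (6.626×10⁻³⁴)(2.998×10⁸)/(283×10⁻⁹) = 7.019×10⁻¹⁹ J.
Energy delivered: (4.37 W)(66.6 s) = 291.0 J.
Photons incident: 291.0 / 7.019×10⁻¹⁹ = 4.146×10²⁰, i.e. 4.146×10²⁰/6.022×10²³ = 6.885×10⁻⁴ mol.
Photons absorbed: 0.534 × 6.885×10⁻⁴ = 3.677×10⁻⁴ mol.
Φ = 1.926×10⁻⁴ mol / 3.677×10⁻⁴ mol photons = 0.524.

Φ = 0.524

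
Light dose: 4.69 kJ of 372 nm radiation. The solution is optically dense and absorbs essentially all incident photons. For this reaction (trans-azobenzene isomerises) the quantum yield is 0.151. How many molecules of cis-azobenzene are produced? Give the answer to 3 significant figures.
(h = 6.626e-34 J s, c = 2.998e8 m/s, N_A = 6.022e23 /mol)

1.33e21 molecules

Photon energy at 372 nm: hc/λ = (6.626e-34)(2.998e8)/(372e-9) = 5.340e-19 J.
Incident energy: 4.69 kJ = 4690 J.
Photons incident: 4690 / 5.340e-19 = 8.783e21, i.e. 8.783e21/6.022e23 = 0.01458 mol.
Product: Φ × n_abs = 0.151 × 0.01458 = 0.002202 mol.
As a count: 0.002202 × 6.022e23 = 1.33e21.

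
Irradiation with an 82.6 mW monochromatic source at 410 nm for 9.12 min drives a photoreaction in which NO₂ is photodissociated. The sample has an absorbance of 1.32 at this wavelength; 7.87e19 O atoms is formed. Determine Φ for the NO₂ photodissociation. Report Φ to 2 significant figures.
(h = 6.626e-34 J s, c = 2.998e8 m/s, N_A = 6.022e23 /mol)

Φ = 0.89

Product: 7.87e19 / 6.022e23 = 1.307e-4 mol.
Photon energy at 410 nm: hc/λ = (6.626e-34)(2.998e8)/(410e-9) = 4.845e-19 J.
Energy delivered: (82.6 mW)(547.2 s) = 45.20 J.
Photons incident: 45.20 / 4.845e-19 = 9.329e19, i.e. 9.329e19/6.022e23 = 1.549e-4 mol.
Fraction absorbed: 1 − 10^(−1.32) = 0.9521.
Photons absorbed: 0.9521 × 1.549e-4 = 1.475e-4 mol.
Φ = 1.307e-4 mol / 1.475e-4 mol photons = 0.89.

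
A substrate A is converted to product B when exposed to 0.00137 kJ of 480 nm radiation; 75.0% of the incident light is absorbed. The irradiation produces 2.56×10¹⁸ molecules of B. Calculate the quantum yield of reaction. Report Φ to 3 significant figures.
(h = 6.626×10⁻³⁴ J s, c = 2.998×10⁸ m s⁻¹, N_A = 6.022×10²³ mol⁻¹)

Φ = 1.03

Product: 2.56×10¹⁸ / 6.022×10²³ = 4.251×10⁻⁶ mol.
Photon energy at 480 nm: hc/λ = (6.626×10⁻³⁴)(2.998×10⁸)/(480×10⁻⁹) = 4.138×10⁻¹⁹ J.
Incident energy: 0.00137 kJ = 1.37 J.
Photons incident: 1.37 / 4.138×10⁻¹⁹ = 3.311×10¹⁸, i.e. 3.311×10¹⁸/6.022×10²³ = 5.498×10⁻⁶ mol.
Photons absorbed: 0.750 × 5.498×10⁻⁶ = 4.123×10⁻⁶ mol.
Φ = 4.251×10⁻⁶ mol / 4.123×10⁻⁶ mol photons = 1.03.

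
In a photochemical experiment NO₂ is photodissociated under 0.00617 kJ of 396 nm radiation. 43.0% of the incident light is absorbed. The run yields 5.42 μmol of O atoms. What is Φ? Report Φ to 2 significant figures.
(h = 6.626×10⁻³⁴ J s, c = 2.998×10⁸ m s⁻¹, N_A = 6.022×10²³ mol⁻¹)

Product: 5.42 μmol = 5.42×10⁻⁶ mol.
Photon energy at 396 nm: hc/λ = (6.626×10⁻³⁴)(2.998×10⁸)/(396×10⁻⁹) = 5.016×10⁻¹⁹ J.
Incident energy: 0.00617 kJ = 6.17 J.
Photons incident: 6.17 / 5.016×10⁻¹⁹ = 1.230×10¹⁹, i.e. 1.230×10¹⁹/6.022×10²³ = 2.043×10⁻⁵ mol.
Photons absorbed: 0.430 × 2.043×10⁻⁵ = 8.785×10⁻⁶ mol.
Φ = 5.42×10⁻⁶ mol / 8.785×10⁻⁶ mol photons = 0.62.

Φ = 0.62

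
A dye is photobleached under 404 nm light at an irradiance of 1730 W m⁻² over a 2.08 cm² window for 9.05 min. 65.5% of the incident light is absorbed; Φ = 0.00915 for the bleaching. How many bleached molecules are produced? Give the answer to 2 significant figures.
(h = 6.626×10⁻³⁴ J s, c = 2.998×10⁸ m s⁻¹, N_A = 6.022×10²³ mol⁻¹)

Photon energy at 404 nm: hc/λ = (6.626×10⁻³⁴)(2.998×10⁸)/(404×10⁻⁹) = 4.917×10⁻¹⁹ J.
Energy delivered: (1730 W m⁻²)(2.08×10⁻⁴ m²)(543 s) = 195.4 J.
Photons incident: 195.4 / 4.917×10⁻¹⁹ = 3.974×10²⁰, i.e. 3.974×10²⁰/6.022×10²³ = 6.599×10⁻⁴ mol.
Photons absorbed: 0.655 × 6.599×10⁻⁴ = 4.322×10⁻⁴ mol.
Product: Φ × n_abs = 0.00915 × 4.322×10⁻⁴ = 3.955×10⁻⁶ mol.
As a count: 3.955×10⁻⁶ × 6.022×10²³ = 2.4×10¹⁸.

2.4×10¹⁸ bleached molecules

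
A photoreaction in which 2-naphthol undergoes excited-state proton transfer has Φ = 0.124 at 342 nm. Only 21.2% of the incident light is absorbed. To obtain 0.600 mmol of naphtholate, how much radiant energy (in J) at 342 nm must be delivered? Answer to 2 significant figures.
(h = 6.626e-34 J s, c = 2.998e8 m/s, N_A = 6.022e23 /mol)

8000 J

Product: 0.600 mmol = 6.00e-4 mol.
Photons that must be absorbed: 6.00e-4 / 0.124 = 0.004839 mol.
Incident photons needed: 0.004839 / 0.212 = 0.02283 mol.
Photon energy: hc/λ = 5.808e-19 J; per mole, 3.498e5 J mol⁻¹.
Energy required: 0.02283 × 3.498e5 = 8000 J.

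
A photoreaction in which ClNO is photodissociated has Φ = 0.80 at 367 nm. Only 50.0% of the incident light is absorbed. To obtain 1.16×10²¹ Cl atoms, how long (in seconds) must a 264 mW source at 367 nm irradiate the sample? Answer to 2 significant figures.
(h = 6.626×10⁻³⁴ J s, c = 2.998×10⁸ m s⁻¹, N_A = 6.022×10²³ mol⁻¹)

t ≈ 5900 s

Product: 1.16×10²¹ / 6.022×10²³ = 0.001926 mol.
Photons that must be absorbed: 0.001926 / 0.80 = 0.002408 mol.
Incident photons needed: 0.002408 / 0.500 = 0.004816 mol.
Photon energy: hc/λ = 5.413×10⁻¹⁹ J; per mole, 3.260×10⁵ J mol⁻¹.
Energy required: 0.004816 × 3.260×10⁵ = 1570 J.
Time: 1570 J / 0.264 W = 5900 s.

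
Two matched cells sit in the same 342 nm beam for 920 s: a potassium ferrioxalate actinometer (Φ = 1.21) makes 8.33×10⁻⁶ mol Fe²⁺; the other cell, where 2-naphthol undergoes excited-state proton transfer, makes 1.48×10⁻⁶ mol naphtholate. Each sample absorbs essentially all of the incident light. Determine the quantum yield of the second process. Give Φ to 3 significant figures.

Photons absorbed by the actinometer: 8.33×10⁻⁶ / 1.21 = 6.884×10⁻⁶ mol.
Φ(unknown) = 1.48×10⁻⁶ / 6.884×10⁻⁶ = 0.215.

Φ = 0.215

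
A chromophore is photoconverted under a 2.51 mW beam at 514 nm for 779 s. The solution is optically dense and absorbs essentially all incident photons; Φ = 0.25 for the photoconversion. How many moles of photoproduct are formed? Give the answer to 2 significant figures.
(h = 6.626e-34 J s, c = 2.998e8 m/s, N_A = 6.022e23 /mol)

Photon energy at 514 nm: hc/λ = (6.626e-34)(2.998e8)/(514e-9) = 3.865e-19 J.
Energy delivered: (2.51 mW)(779 s) = 1.955 J.
Photons incident: 1.955 / 3.865e-19 = 5.058e18, i.e. 5.058e18/6.022e23 = 8.399e-6 mol.
Product: Φ × n_abs = 0.25 × 8.399e-6 = 2.100e-6 mol.

2.1e-6 mol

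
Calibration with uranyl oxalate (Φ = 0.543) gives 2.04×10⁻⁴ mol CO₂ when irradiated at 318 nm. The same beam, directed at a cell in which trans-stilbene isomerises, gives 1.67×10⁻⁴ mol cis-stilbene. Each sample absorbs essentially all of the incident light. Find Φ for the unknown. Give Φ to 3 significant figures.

Photons absorbed by the actinometer: 2.04×10⁻⁴ / 0.543 = 3.757×10⁻⁴ mol.
Φ(unknown) = 1.67×10⁻⁴ / 3.757×10⁻⁴ = 0.445.

Φ = 0.445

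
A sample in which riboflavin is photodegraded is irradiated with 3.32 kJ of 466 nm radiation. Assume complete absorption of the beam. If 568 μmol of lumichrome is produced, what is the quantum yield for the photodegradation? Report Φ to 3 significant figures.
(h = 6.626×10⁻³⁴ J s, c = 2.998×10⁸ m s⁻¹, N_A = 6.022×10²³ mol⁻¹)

Φ = 0.0439

Product: 568 μmol = 5.68×10⁻⁴ mol.
Photon energy at 466 nm: hc/λ = (6.626×10⁻³⁴)(2.998×10⁸)/(466×10⁻⁹) = 4.263×10⁻¹⁹ J.
Incident energy: 3.32 kJ = 3320 J.
Photons incident: 3320 / 4.263×10⁻¹⁹ = 7.788×10²¹, i.e. 7.788×10²¹/6.022×10²³ = 0.01293 mol.
Φ = 5.68×10⁻⁴ mol / 0.01293 mol photons = 0.0439.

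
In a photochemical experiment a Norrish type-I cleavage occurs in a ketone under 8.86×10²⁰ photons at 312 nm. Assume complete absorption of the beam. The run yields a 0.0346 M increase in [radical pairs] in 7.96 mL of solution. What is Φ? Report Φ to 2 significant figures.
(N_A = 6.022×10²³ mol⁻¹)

Product: (0.0346 M)(0.00796 L) = 2.754×10⁻⁴ mol.
Moles of photons: 8.86×10²⁰ / 6.022×10²³ = 0.001471 mol.
Φ = 2.754×10⁻⁴ mol / 0.001471 mol photons = 0.19.

Φ = 0.19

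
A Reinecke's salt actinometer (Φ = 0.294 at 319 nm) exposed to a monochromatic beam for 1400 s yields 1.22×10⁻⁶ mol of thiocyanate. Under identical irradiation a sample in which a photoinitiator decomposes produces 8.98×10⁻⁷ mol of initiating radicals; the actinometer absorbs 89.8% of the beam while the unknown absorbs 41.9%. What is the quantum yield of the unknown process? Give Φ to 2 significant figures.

Photons absorbed by the actinometer: 1.22×10⁻⁶ / 0.294 = 4.150×10⁻⁶ mol.
Incident flux: 4.150×10⁻⁶ / 0.898 = 4.621×10⁻⁶ einstein.
Absorbed by unknown: 0.419 × 4.621×10⁻⁶ = 1.936×10⁻⁶ mol.
Φ(unknown) = 8.98×10⁻⁷ / 1.936×10⁻⁶ = 0.46.

Φ = 0.46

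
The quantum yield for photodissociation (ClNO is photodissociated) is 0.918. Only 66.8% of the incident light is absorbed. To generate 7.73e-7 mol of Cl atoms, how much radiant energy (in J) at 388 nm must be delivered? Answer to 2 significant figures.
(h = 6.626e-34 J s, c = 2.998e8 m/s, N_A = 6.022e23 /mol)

0.39 J

Photons that must be absorbed: 7.73e-7 / 0.918 = 8.420e-7 mol.
Incident photons needed: 8.420e-7 / 0.668 = 1.260e-6 mol.
Photon energy: hc/λ = 5.120e-19 J; per mole, 3.083e5 J mol⁻¹.
Energy required: 1.260e-6 × 3.083e5 = 0.39 J.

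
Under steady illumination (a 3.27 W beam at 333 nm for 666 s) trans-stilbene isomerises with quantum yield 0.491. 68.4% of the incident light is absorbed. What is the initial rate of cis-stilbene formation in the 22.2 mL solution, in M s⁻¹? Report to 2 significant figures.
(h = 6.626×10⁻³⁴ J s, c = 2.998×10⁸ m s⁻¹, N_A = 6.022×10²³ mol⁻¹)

1.4×10⁻⁴ M s⁻¹

Photon energy at 333 nm: hc/λ = (6.626×10⁻³⁴)(2.998×10⁸)/(333×10⁻⁹) = 5.965×10⁻¹⁹ J.
Energy delivered: (3.27 W)(666 s) = 2178 J.
Photons incident: 2178 / 5.965×10⁻¹⁹ = 3.651×10²¹, i.e. 3.651×10²¹/6.022×10²³ = 0.006063 mol.
Photons absorbed: 0.684 × 0.006063 = 0.004147 mol.
Product formed: 0.491 × 0.004147 = 0.002036 mol.
Rate: 0.002036 mol / (666 s × 0.0222 L) = 1.4×10⁻⁴ M s⁻¹.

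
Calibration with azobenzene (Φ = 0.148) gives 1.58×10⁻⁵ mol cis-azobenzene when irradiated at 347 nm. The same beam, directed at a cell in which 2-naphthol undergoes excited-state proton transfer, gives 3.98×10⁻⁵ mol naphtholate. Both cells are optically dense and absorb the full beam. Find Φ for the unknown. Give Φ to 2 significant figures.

Photons absorbed by the actinometer: 1.58×10⁻⁵ / 0.148 = 1.068×10⁻⁴ mol.
Φ(unknown) = 3.98×10⁻⁵ / 1.068×10⁻⁴ = 0.37.

Φ = 0.37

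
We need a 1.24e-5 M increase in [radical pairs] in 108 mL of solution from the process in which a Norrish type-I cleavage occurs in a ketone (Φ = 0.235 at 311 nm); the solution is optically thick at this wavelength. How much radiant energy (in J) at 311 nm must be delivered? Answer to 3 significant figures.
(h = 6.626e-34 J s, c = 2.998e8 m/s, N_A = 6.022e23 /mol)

Product: (1.24e-5 M)(0.108 L) = 1.339e-6 mol.
Photons that must be absorbed: 1.339e-6 / 0.235 = 5.698e-6 mol.
Photon energy: hc/λ = 6.387e-19 J; per mole, 3.846e5 J mol⁻¹.
Energy required: 5.698e-6 × 3.846e5 = 2.19 J.

2.19 J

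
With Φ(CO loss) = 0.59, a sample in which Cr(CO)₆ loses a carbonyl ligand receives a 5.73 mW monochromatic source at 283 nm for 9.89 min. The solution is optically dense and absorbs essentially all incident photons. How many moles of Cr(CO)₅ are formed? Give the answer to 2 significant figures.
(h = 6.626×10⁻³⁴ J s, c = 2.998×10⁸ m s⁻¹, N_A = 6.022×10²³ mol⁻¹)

Photon energy at 283 nm: hc/λ = (6.626×10⁻³⁴)(2.998×10⁸)/(283×10⁻⁹) = 7.019×10⁻¹⁹ J.
Energy delivered: (5.73 mW)(593.4 s) = 3.400 J.
Photons incident: 3.400 / 7.019×10⁻¹⁹ = 4.844×10¹⁸, i.e. 4.844×10¹⁸/6.022×10²³ = 8.044×10⁻⁶ mol.
Product: Φ × n_abs = 0.59 × 8.044×10⁻⁶ = 4.746×10⁻⁶ mol.

4.7×10⁻⁶ mol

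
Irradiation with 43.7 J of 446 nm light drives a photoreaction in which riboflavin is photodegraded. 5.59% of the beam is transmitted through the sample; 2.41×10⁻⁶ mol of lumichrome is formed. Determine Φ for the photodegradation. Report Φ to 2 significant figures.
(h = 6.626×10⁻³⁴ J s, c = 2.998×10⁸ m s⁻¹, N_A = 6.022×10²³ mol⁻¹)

Φ = 0.016

Photon energy at 446 nm: hc/λ = (6.626×10⁻³⁴)(2.998×10⁸)/(446×10⁻⁹) = 4.454×10⁻¹⁹ J.
Photons incident: 43.7 / 4.454×10⁻¹⁹ = 9.811×10¹⁹, i.e. 9.811×10¹⁹/6.022×10²³ = 1.629×10⁻⁴ mol.
Fraction absorbed: 1 − 5.59/100 = 0.9441.
Photons absorbed: 0.9441 × 1.629×10⁻⁴ = 1.538×10⁻⁴ mol.
Φ = 2.41×10⁻⁶ mol / 1.538×10⁻⁴ mol photons = 0.016.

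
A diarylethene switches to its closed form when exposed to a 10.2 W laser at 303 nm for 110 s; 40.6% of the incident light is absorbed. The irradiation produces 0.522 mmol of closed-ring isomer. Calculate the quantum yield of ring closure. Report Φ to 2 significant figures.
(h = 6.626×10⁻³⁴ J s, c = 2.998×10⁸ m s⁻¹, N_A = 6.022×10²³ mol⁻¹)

Product: 0.522 mmol = 5.22×10⁻⁴ mol.
Photon energy at 303 nm: hc/λ = (6.626×10⁻³⁴)(2.998×10⁸)/(303×10⁻⁹) = 6.556×10⁻¹⁹ J.
Energy delivered: (10.2 W)(110 s) = 1122 J.
Photons incident: 1122 / 6.556×10⁻¹⁹ = 1.711×10²¹, i.e. 1.711×10²¹/6.022×10²³ = 0.002841 mol.
Photons absorbed: 0.406 × 0.002841 = 0.001153 mol.
Φ = 5.22×10⁻⁴ mol / 0.001153 mol photons = 0.45.

Φ = 0.45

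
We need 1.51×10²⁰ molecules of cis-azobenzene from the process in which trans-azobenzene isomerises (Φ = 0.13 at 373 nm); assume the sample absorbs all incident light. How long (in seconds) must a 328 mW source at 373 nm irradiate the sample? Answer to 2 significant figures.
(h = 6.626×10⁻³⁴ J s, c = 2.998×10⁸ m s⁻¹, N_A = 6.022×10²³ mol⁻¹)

Product: 1.51×10²⁰ / 6.022×10²³ = 2.507×10⁻⁴ mol.
Photons that must be absorbed: 2.507×10⁻⁴ / 0.13 = 0.001928 mol.
Photon energy: hc/λ = 5.326×10⁻¹⁹ J; per mole, 3.207×10⁵ J mol⁻¹.
Energy required: 0.001928 × 3.207×10⁵ = 618.3 J.
Time: 618.3 J / 0.328 W = 1900 s.

t ≈ 1900 s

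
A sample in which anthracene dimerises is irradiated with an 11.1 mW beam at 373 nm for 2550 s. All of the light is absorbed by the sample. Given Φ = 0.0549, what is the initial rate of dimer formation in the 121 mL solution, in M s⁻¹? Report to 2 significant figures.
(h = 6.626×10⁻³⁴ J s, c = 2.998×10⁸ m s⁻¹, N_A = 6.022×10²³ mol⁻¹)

Photon energy at 373 nm: hc/λ = (6.626×10⁻³⁴)(2.998×10⁸)/(373×10⁻⁹) = 5.326×10⁻¹⁹ J.
Energy delivered: (11.1 mW)(2550 s) = 28.31 J.
Photons incident: 28.31 / 5.326×10⁻¹⁹ = 5.315×10¹⁹, i.e. 5.315×10¹⁹/6.022×10²³ = 8.826×10⁻⁵ mol.
Product formed: 0.0549 × 8.826×10⁻⁵ = 4.845×10⁻⁶ mol.
Rate: 4.845×10⁻⁶ mol / (2550 s × 0.121 L) = 1.6×10⁻⁸ M s⁻¹.

1.6×10⁻⁸ M s⁻¹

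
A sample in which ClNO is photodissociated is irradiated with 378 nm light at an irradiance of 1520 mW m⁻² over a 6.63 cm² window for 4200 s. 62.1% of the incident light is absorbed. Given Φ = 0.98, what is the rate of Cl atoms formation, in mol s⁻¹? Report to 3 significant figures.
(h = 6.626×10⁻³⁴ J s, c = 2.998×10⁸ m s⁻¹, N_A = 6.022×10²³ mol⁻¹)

1.94×10⁻⁹ mol s⁻¹

Photon energy at 378 nm: hc/λ = (6.626×10⁻³⁴)(2.998×10⁸)/(378×10⁻⁹) = 5.255×10⁻¹⁹ J.
Energy delivered: (1520 mW m⁻²)(6.63×10⁻⁴ m²)(4200 s) = 4.233 J.
Photons incident: 4.233 / 5.255×10⁻¹⁹ = 8.055×10¹⁸, i.e. 8.055×10¹⁸/6.022×10²³ = 1.338×10⁻⁵ mol.
Photons absorbed: 0.621 × 1.338×10⁻⁵ = 8.309×10⁻⁶ mol.
Product formed: 0.98 × 8.309×10⁻⁶ = 8.143×10⁻⁶ mol.
Rate: 8.143×10⁻⁶ / 4200 s = 1.94×10⁻⁹ mol s⁻¹.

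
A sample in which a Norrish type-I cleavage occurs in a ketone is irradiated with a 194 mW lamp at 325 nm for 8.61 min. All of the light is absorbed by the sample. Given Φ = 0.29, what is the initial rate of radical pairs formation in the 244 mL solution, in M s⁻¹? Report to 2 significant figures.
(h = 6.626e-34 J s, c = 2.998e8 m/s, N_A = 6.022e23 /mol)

6.3e-7 M s⁻¹

Photon energy at 325 nm: hc/λ = (6.626e-34)(2.998e8)/(325e-9) = 6.112e-19 J.
Energy delivered: (194 mW)(516.6 s) = 100.2 J.
Photons incident: 100.2 / 6.112e-19 = 1.639e20, i.e. 1.639e20/6.022e23 = 2.722e-4 mol.
Product formed: 0.29 × 2.722e-4 = 7.894e-5 mol.
Rate: 7.894e-5 mol / (516.6 s × 0.244 L) = 6.3e-7 M s⁻¹.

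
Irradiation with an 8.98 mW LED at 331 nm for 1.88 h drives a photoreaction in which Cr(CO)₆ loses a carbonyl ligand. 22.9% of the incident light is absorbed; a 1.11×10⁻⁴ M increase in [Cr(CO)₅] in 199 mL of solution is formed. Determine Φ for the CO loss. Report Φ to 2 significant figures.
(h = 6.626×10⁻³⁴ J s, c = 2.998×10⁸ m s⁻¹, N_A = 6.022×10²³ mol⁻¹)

Φ = 0.57

Product: (1.11×10⁻⁴ M)(0.199 L) = 2.209×10⁻⁵ mol.
Photon energy at 331 nm: hc/λ = (6.626×10⁻³⁴)(2.998×10⁸)/(331×10⁻⁹) = 6.001×10⁻¹⁹ J.
Energy delivered: (8.98 mW)(6768 s) = 60.78 J.
Photons incident: 60.78 / 6.001×10⁻¹⁹ = 1.013×10²⁰, i.e. 1.013×10²⁰/6.022×10²³ = 1.682×10⁻⁴ mol.
Photons absorbed: 0.229 × 1.682×10⁻⁴ = 3.852×10⁻⁵ mol.
Φ = 2.209×10⁻⁵ mol / 3.852×10⁻⁵ mol photons = 0.57.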